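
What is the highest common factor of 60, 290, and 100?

10

60 = 2^2 × 3 × 5
290 = 2 × 5 × 29
100 = 2^2 × 5^2
gcd(60, 290, 100) = 2 × 5 = 10.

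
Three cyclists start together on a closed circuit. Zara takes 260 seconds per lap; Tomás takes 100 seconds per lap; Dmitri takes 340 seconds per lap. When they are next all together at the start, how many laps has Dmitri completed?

The first common completion time is the LCM of the periods.
260 = 2^2 × 5 × 13
100 = 2^2 × 5^2
340 = 2^2 × 5 × 17
LCM(260, 100, 340) = 2^2 × 5^2 × 13 × 17 = 22100.
Laps for period 340: 22100 / 340 = 65.

65 laps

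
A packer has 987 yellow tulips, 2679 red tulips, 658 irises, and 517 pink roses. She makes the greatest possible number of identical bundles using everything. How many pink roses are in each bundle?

11

Number of bundles = gcd(987, 2679, 658, 517).
987 = 3 × 7 × 47
2679 = 3 × 19 × 47
658 = 2 × 7 × 47
517 = 11 × 47
gcd(987, 2679, 658, 517) = 47.
pink roses per bundle = 517 / 47 = 11.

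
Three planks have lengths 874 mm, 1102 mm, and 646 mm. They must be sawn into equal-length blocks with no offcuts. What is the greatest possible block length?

This is the greatest common divisor of 874, 1102, and 646.
874 = 2 × 19 × 23
1102 = 2 × 19 × 29
646 = 2 × 17 × 19
gcd(874, 1102, 646) = 2 × 19 = 38.

38 mm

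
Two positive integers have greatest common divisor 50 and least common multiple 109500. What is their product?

5475000

For any two positive integers, gcd × lcm = product = 50 × 109500 = 5475000.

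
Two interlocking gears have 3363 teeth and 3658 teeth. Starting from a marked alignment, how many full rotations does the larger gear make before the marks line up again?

All finish a whole number of cycles simultaneously at t = LCM of the periods.
3363 = 3 × 19 × 59
3658 = 2 × 31 × 59
LCM(3363, 3658) = 2 × 3 × 19 × 31 × 59 = 208506.
Rotations for period 3658: 208506 / 3658 = 57.

57 rotations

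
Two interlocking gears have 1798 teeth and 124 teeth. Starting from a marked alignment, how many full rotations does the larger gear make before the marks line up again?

2 rotations

The first common completion time is the LCM of the periods.
1798 = 2 × 29 × 31
124 = 2^2 × 31
LCM(1798, 124) = 2^2 × 29 × 31 = 3596.
Rotations for period 1798: 3596 / 1798 = 2.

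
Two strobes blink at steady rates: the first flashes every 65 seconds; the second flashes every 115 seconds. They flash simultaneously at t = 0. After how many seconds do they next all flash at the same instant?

They coincide at every common multiple of the periods; the first is the LCM.
65 = 5 × 13
115 = 5 × 23
LCM(65, 115) = 5 × 13 × 23 = 1495.

1495 seconds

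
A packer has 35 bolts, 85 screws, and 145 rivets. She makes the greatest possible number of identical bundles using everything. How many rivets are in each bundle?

Number of bundles = gcd(35, 85, 145).
35 = 5 × 7
85 = 5 × 17
145 = 5 × 29
gcd(35, 85, 145) = 5.
rivets per bundle = 145 / 5 = 29.

29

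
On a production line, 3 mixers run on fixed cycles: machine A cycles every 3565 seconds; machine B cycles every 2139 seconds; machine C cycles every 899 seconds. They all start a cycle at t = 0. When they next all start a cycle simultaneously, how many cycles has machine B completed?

All finish a whole number of cycles simultaneously at t = LCM of the periods.
3565 = 5 × 23 × 31
2139 = 3 × 23 × 31
899 = 29 × 31
LCM(3565, 2139, 899) = 3 × 5 × 23 × 29 × 31 = 310155.
Cycles for period 2139: 310155 / 2139 = 145.

145 cycles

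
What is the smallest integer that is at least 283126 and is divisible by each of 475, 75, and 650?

The integer must be a common multiple of 475, 75, and 650, so a multiple of their LCM.
475 = 5^2 × 19
75 = 3 × 5^2
650 = 2 × 5^2 × 13
LCM(475, 75, 650) = 2 × 3 × 5^2 × 13 × 19 = 37050.
Smallest multiple of 37050 that is ≥ 283126: ⌈283126/37050⌉ × 37050 = 8 × 37050 = 296400.

296400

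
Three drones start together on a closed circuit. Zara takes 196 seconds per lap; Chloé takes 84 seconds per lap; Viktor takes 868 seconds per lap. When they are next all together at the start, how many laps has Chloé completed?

217 laps

They are all back at their starting positions together after one LCM of the periods.
196 = 2^2 × 7^2
84 = 2^2 × 3 × 7
868 = 2^2 × 7 × 31
LCM(196, 84, 868) = 2^2 × 3 × 7^2 × 31 = 18228.
Laps for period 84: 18228 / 84 = 217.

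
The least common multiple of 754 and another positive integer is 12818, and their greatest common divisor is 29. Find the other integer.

gcd × lcm = product of the two integers, so the other integer is (29 × 12818) / 754 = 493.

493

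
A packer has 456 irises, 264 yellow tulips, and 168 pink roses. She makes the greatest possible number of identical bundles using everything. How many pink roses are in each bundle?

Number of bundles = gcd(456, 264, 168).
456 = 2^3 × 3 × 19
264 = 2^3 × 3 × 11
168 = 2^3 × 3 × 7
gcd(456, 264, 168) = 2^3 × 3 = 24.
pink roses per bundle = 168 / 24 = 7.

7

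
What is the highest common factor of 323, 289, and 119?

323 = 17 × 19
289 = 17^2
119 = 7 × 17
gcd(323, 289, 119) = 17.

17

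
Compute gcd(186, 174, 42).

186 = 2 × 3 × 31
174 = 2 × 3 × 29
42 = 2 × 3 × 7
gcd(186, 174, 42) = 2 × 3 = 6.

6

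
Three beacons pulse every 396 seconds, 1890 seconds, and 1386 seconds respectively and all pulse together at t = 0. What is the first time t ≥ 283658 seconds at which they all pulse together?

291060 seconds

Joint pulses occur at multiples of LCM(396, 1890, 1386).
396 = 2^2 × 3^2 × 11
1890 = 2 × 3^3 × 5 × 7
1386 = 2 × 3^2 × 7 × 11
LCM(396, 1890, 1386) = 2^2 × 3^3 × 5 × 7 × 11 = 41580.
Smallest multiple of 41580 that is ≥ 283658: ⌈283658/41580⌉ × 41580 = 7 × 41580 = 291060.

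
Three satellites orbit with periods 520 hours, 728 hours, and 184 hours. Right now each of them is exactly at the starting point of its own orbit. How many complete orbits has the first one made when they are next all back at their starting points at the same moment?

The first common completion time is the LCM of the periods.
520 = 2^3 × 5 × 13
728 = 2^3 × 7 × 13
184 = 2^3 × 23
LCM(520, 728, 184) = 2^3 × 5 × 7 × 13 × 23 = 83720.
Orbits for period 520: 83720 / 520 = 161.

161 orbits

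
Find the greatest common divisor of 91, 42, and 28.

91 = 7 × 13
42 = 2 × 3 × 7
28 = 2^2 × 7
gcd(91, 42, 28) = 7.

7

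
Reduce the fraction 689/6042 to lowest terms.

13/114

689 = 13 × 53
6042 = 2 × 3 × 19 × 53
gcd(689, 6042) = 53.
Divide numerator and denominator by 53: 689/6042 = 13/114.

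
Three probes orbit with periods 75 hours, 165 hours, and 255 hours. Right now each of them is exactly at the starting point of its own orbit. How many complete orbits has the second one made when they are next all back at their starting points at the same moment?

The first common completion time is the LCM of the periods.
75 = 3 × 5^2
165 = 3 × 5 × 11
255 = 3 × 5 × 17
LCM(75, 165, 255) = 3 × 5^2 × 11 × 17 = 14025.
Orbits for period 165: 14025 / 165 = 85.

85 orbits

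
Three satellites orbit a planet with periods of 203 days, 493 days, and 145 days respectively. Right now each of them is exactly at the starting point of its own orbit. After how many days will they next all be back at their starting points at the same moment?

17255 days

We need the least common multiple of the intervals.
203 = 7 × 29
493 = 17 × 29
145 = 5 × 29
LCM(203, 493, 145) = 5 × 7 × 17 × 29 = 17255.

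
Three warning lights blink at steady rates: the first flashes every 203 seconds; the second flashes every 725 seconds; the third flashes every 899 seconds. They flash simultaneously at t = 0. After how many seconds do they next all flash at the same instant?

157325 seconds

They coincide at every common multiple of the periods; the first is the LCM.
203 = 7 × 29
725 = 5^2 × 29
899 = 29 × 31
LCM(203, 725, 899) = 5^2 × 7 × 29 × 31 = 157325.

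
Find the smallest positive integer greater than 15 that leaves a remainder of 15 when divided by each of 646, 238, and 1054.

140197

N − 15 must be a common multiple of 646, 238, and 1054.
646 = 2 × 17 × 19
238 = 2 × 7 × 17
1054 = 2 × 17 × 31
LCM(646, 238, 1054) = 2 × 7 × 17 × 19 × 31 = 140182.
Smallest N > 15 is LCM + 15 = 140182 + 15 = 140197.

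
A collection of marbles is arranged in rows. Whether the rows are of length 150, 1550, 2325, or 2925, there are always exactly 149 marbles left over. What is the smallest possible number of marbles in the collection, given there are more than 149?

N − 149 must be a common multiple of 150, 1550, 2325, and 2925.
150 = 2 × 3 × 5^2
1550 = 2 × 5^2 × 31
2325 = 3 × 5^2 × 31
2925 = 3^2 × 5^2 × 13
LCM(150, 1550, 2325, 2925) = 2 × 3^2 × 5^2 × 13 × 31 = 181350.
Smallest N > 149 is LCM + 149 = 181350 + 149 = 181499.

181499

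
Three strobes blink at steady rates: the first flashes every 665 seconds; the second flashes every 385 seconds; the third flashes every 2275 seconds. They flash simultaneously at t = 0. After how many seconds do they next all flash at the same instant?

They coincide at every common multiple of the periods; the first is the LCM.
665 = 5 × 7 × 19
385 = 5 × 7 × 11
2275 = 5^2 × 7 × 13
LCM(665, 385, 2275) = 5^2 × 7 × 11 × 13 × 19 = 475475.

475475 seconds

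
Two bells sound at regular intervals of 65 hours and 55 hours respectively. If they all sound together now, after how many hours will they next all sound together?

715 hours

The first simultaneous occurrence is after LCM of the individual periods.
65 = 5 × 13
55 = 5 × 11
LCM(65, 55) = 5 × 11 × 13 = 715.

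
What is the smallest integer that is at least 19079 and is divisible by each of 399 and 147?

The integer must be a common multiple of 399 and 147, so a multiple of their LCM.
399 = 3 × 7 × 19
147 = 3 × 7^2
LCM(399, 147) = 3 × 7^2 × 19 = 2793.
Smallest multiple of 2793 that is ≥ 19079: ⌈19079/2793⌉ × 2793 = 7 × 2793 = 19551.

19551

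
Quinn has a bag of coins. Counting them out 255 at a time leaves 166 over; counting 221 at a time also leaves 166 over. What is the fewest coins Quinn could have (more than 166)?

N − 166 must be a common multiple of 255 and 221.
255 = 3 × 5 × 17
221 = 13 × 17
LCM(255, 221) = 3 × 5 × 13 × 17 = 3315.
Smallest N > 166 is LCM + 166 = 3315 + 166 = 3481.

3481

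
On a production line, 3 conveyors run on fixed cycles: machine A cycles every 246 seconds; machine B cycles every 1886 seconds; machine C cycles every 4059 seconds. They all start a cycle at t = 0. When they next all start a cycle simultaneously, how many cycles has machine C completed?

46 cycles

All finish a whole number of cycles simultaneously at t = LCM of the periods.
246 = 2 × 3 × 41
1886 = 2 × 23 × 41
4059 = 3^2 × 11 × 41
LCM(246, 1886, 4059) = 2 × 3^2 × 11 × 23 × 41 = 186714.
Cycles for period 4059: 186714 / 4059 = 46.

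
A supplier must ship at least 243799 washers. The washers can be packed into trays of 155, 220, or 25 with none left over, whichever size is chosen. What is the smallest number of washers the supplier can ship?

272800

The number of washers must be a common multiple of 155, 220, and 25, so a multiple of their LCM.
155 = 5 × 31
220 = 2^2 × 5 × 11
25 = 5^2
LCM(155, 220, 25) = 2^2 × 5^2 × 11 × 31 = 34100.
Smallest multiple of 34100 that is ≥ 243799: ⌈243799/34100⌉ × 34100 = 8 × 34100 = 272800.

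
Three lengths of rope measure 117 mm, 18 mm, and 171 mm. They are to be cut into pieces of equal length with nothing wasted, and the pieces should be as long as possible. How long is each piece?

The greatest length dividing all of 117, 18, and 171 is their gcd.
117 = 3^2 × 13
18 = 2 × 3^2
171 = 3^2 × 19
gcd(117, 18, 171) = 3^2 = 9.

9 mm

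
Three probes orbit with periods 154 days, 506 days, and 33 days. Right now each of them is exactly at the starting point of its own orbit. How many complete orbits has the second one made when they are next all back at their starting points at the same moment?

They are all back at their starting positions together after one LCM of the periods.
154 = 2 × 7 × 11
506 = 2 × 11 × 23
33 = 3 × 11
LCM(154, 506, 33) = 2 × 3 × 7 × 11 × 23 = 10626.
Orbits for period 506: 10626 / 506 = 21.

21 orbits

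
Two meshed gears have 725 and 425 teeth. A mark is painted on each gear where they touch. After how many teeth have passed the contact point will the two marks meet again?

12325 teeth

The first simultaneous occurrence is after LCM of the individual periods.
725 = 5^2 × 29
425 = 5^2 × 17
LCM(725, 425) = 5^2 × 17 × 29 = 12325.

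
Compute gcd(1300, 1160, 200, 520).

1300 = 2^2 × 5^2 × 13
1160 = 2^3 × 5 × 29
200 = 2^3 × 5^2
520 = 2^3 × 5 × 13
gcd(1300, 1160, 200, 520) = 2^2 × 5 = 20.

20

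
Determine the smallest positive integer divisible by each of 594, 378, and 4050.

594 = 2 × 3^3 × 11
378 = 2 × 3^3 × 7
4050 = 2 × 3^4 × 5^2
LCM(594, 378, 4050) = 2 × 3^4 × 5^2 × 7 × 11 = 311850.

311850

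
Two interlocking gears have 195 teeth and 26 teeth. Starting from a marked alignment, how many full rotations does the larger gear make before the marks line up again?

The first common completion time is the LCM of the periods.
195 = 3 × 5 × 13
26 = 2 × 13
LCM(195, 26) = 2 × 3 × 5 × 13 = 390.
Rotations for period 195: 390 / 195 = 2.

2 rotations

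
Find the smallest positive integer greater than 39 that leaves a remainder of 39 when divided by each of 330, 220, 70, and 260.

60099

N − 39 must be a common multiple of 330, 220, 70, and 260.
330 = 2 × 3 × 5 × 11
220 = 2^2 × 5 × 11
70 = 2 × 5 × 7
260 = 2^2 × 5 × 13
LCM(330, 220, 70, 260) = 2^2 × 3 × 5 × 7 × 11 × 13 = 60060.
Smallest N > 39 is LCM + 39 = 60060 + 39 = 60099.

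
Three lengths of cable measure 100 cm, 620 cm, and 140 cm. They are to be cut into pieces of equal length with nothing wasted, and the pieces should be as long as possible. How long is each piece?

20 cm

Each piece length must divide every original length, so the longest possible is gcd(100, 620, 140).
100 = 2^2 × 5^2
620 = 2^2 × 5 × 31
140 = 2^2 × 5 × 7
gcd(100, 620, 140) = 2^2 × 5 = 20.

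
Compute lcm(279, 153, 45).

23715

279 = 3^2 × 31
153 = 3^2 × 17
45 = 3^2 × 5
LCM(279, 153, 45) = 3^2 × 5 × 17 × 31 = 23715.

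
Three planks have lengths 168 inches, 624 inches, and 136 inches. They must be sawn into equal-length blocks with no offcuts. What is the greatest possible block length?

The block length must divide every plank, so the greatest is gcd(168, 624, 136).
168 = 2^3 × 3 × 7
624 = 2^4 × 3 × 13
136 = 2^3 × 17
gcd(168, 624, 136) = 2^3 = 8.

8 inches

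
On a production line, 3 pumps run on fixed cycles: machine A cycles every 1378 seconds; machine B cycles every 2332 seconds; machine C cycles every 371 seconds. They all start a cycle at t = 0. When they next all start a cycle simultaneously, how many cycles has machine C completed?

572 cycles

All finish a whole number of cycles simultaneously at t = LCM of the periods.
1378 = 2 × 13 × 53
2332 = 2^2 × 11 × 53
371 = 7 × 53
LCM(1378, 2332, 371) = 2^2 × 7 × 11 × 13 × 53 = 212212.
Cycles for period 371: 212212 / 371 = 572.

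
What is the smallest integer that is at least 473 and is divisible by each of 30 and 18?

540

The integer must be a common multiple of 30 and 18, so a multiple of their LCM.
30 = 2 × 3 × 5
18 = 2 × 3^2
LCM(30, 18) = 2 × 3^2 × 5 = 90.
Smallest multiple of 90 that is ≥ 473: ⌈473/90⌉ × 90 = 6 × 90 = 540.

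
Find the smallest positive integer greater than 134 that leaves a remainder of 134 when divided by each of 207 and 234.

N − 134 must be a common multiple of 207 and 234.
207 = 3^2 × 23
234 = 2 × 3^2 × 13
LCM(207, 234) = 2 × 3^2 × 13 × 23 = 5382.
Smallest N > 134 is LCM + 134 = 5382 + 134 = 5516.

5516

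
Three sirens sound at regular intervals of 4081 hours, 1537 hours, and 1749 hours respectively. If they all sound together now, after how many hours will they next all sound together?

355047 hours

They coincide at every common multiple of the periods; the first is the LCM.
4081 = 7 × 11 × 53
1537 = 29 × 53
1749 = 3 × 11 × 53
LCM(4081, 1537, 1749) = 3 × 7 × 11 × 29 × 53 = 355047.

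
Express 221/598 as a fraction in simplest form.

221 = 13 × 17
598 = 2 × 13 × 23
gcd(221, 598) = 13.
Divide numerator and denominator by 13: 221/598 = 17/46.

17/46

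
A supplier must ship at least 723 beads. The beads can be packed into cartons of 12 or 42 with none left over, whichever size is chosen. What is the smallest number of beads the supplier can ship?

The number of beads must be a common multiple of 12 and 42, so a multiple of their LCM.
12 = 2^2 × 3
42 = 2 × 3 × 7
LCM(12, 42) = 2^2 × 3 × 7 = 84.
Smallest multiple of 84 that is ≥ 723: ⌈723/84⌉ × 84 = 9 × 84 = 756.

756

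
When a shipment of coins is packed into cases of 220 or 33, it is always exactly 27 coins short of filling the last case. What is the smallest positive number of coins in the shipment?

633

Being 27 short of a full case of size k means N ≡ −27 (mod k), i.e. N + 27 is a multiple of each size.
220 = 2^2 × 5 × 11
33 = 3 × 11
LCM(220, 33) = 2^2 × 3 × 5 × 11 = 660.
Smallest positive N is 660 − 27 = 633.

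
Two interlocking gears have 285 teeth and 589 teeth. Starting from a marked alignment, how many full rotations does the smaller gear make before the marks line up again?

31 rotations

They are all back at their starting positions together after one LCM of the periods.
285 = 3 × 5 × 19
589 = 19 × 31
LCM(285, 589) = 3 × 5 × 19 × 31 = 8835.
Rotations for period 285: 8835 / 285 = 31.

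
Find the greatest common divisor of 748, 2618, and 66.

22

748 = 2^2 × 11 × 17
2618 = 2 × 7 × 11 × 17
66 = 2 × 3 × 11
gcd(748, 2618, 66) = 2 × 11 = 22.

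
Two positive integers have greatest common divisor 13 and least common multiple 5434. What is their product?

For any two positive integers, gcd × lcm = product = 13 × 5434 = 70642.

70642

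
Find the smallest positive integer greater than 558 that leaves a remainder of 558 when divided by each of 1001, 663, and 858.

102660

N − 558 must be a common multiple of 1001, 663, and 858.
1001 = 7 × 11 × 13
663 = 3 × 13 × 17
858 = 2 × 3 × 11 × 13
LCM(1001, 663, 858) = 2 × 3 × 7 × 11 × 13 × 17 = 102102.
Smallest N > 558 is LCM + 558 = 102102 + 558 = 102660.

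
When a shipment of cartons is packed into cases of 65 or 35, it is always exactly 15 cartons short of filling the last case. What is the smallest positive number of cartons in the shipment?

Being 15 short of a full case of size k means N ≡ −15 (mod k), i.e. N + 15 is a multiple of each size.
65 = 5 × 13
35 = 5 × 7
LCM(65, 35) = 5 × 7 × 13 = 455.
Smallest positive N is 455 − 15 = 440.

440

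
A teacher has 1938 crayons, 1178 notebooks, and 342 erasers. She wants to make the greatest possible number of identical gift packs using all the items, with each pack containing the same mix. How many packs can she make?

38 packs

The pack count must divide each quantity, so the greatest is gcd(1938, 1178, 342).
1938 = 2 × 3 × 17 × 19
1178 = 2 × 19 × 31
342 = 2 × 3^2 × 19
gcd(1938, 1178, 342) = 2 × 19 = 38.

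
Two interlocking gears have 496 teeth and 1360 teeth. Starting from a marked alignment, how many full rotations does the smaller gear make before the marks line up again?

The first common completion time is the LCM of the periods.
496 = 2^4 × 31
1360 = 2^4 × 5 × 17
LCM(496, 1360) = 2^4 × 5 × 17 × 31 = 42160.
Rotations for period 496: 42160 / 496 = 85.

85 rotations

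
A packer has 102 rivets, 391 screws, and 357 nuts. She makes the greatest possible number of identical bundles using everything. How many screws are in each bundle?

23

Number of bundles = gcd(102, 391, 357).
102 = 2 × 3 × 17
391 = 17 × 23
357 = 3 × 7 × 17
gcd(102, 391, 357) = 17.
screws per bundle = 391 / 17 = 23.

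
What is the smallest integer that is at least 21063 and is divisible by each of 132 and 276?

21252

The integer must be a common multiple of 132 and 276, so a multiple of their LCM.
132 = 2^2 × 3 × 11
276 = 2^2 × 3 × 23
LCM(132, 276) = 2^2 × 3 × 11 × 23 = 3036.
Smallest multiple of 3036 that is ≥ 21063: ⌈21063/3036⌉ × 3036 = 7 × 3036 = 21252.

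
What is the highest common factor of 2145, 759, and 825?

33

2145 = 3 × 5 × 11 × 13
759 = 3 × 11 × 23
825 = 3 × 5^2 × 11
gcd(2145, 759, 825) = 3 × 11 = 33.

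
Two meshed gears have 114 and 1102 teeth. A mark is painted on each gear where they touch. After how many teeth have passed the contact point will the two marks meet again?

They coincide at every common multiple of the periods; the first is the LCM.
114 = 2 × 3 × 19
1102 = 2 × 19 × 29
LCM(114, 1102) = 2 × 3 × 19 × 29 = 3306.

3306 teeth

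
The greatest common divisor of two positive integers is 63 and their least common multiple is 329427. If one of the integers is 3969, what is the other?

5229

For two integers, gcd × lcm = product, so the other is (63 × 329427) / 3969 = 20753901 / 3969 = 5229.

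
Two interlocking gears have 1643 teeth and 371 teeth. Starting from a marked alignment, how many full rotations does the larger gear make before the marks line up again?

7 rotations

The first common completion time is the LCM of the periods.
1643 = 31 × 53
371 = 7 × 53
LCM(1643, 371) = 7 × 31 × 53 = 11501.
Rotations for period 1643: 11501 / 1643 = 7.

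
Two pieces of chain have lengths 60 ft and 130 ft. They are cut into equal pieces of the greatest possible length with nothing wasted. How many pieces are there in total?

19

Piece length = gcd(60, 130).
60 = 2^2 × 3 × 5
130 = 2 × 5 × 13
gcd(60, 130) = 2 × 5 = 10.
Total pieces = 60/10 + 130/10 = 6 + 13 = 19.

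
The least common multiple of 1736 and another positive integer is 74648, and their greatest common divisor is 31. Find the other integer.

1333

gcd × lcm = product of the two integers, so the other integer is (31 × 74648) / 1736 = 1333.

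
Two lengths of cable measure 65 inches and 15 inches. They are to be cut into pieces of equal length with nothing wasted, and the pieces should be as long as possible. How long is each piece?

5 inches

By the Euclidean algorithm:
65 = 4 × 15 + 5
15 = 3 × 5 + 0
gcd(65, 15) = 5.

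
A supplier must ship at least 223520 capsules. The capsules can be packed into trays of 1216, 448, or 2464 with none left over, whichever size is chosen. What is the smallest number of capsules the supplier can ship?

The number of capsules must be a common multiple of 1216, 448, and 2464, so a multiple of their LCM.
1216 = 2^6 × 19
448 = 2^6 × 7
2464 = 2^5 × 7 × 11
LCM(1216, 448, 2464) = 2^6 × 7 × 11 × 19 = 93632.
Smallest multiple of 93632 that is ≥ 223520: ⌈223520/93632⌉ × 93632 = 3 × 93632 = 280896.

280896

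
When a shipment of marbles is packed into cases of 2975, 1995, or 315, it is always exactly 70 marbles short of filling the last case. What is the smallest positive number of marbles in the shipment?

508655

Being 70 short of a full case of size k means N ≡ −70 (mod k), i.e. N + 70 is a multiple of each size.
2975 = 5^2 × 7 × 17
1995 = 3 × 5 × 7 × 19
315 = 3^2 × 5 × 7
LCM(2975, 1995, 315) = 3^2 × 5^2 × 7 × 17 × 19 = 508725.
Smallest positive N is 508725 − 70 = 508655.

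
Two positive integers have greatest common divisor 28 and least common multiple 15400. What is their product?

For any two positive integers, gcd × lcm = product = 28 × 15400 = 431200.

431200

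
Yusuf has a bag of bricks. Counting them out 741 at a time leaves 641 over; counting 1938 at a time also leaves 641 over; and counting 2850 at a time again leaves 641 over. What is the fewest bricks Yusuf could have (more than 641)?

630491

N − 641 must be a common multiple of 741, 1938, and 2850.
741 = 3 × 13 × 19
1938 = 2 × 3 × 17 × 19
2850 = 2 × 3 × 5^2 × 19
LCM(741, 1938, 2850) = 2 × 3 × 5^2 × 13 × 17 × 19 = 629850.
Smallest N > 641 is LCM + 641 = 629850 + 641 = 630491.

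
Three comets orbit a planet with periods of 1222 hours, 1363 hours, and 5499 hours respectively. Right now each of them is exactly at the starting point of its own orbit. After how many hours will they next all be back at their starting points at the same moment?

The first simultaneous occurrence is after LCM of the individual periods.
1222 = 2 × 13 × 47
1363 = 29 × 47
5499 = 3^2 × 13 × 47
LCM(1222, 1363, 5499) = 2 × 3^2 × 13 × 29 × 47 = 318942.

318942 hours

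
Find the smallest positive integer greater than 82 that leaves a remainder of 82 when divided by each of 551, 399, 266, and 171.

N − 82 must be a common multiple of 551, 399, 266, and 171.
551 = 19 × 29
399 = 3 × 7 × 19
266 = 2 × 7 × 19
171 = 3^2 × 19
LCM(551, 399, 266, 171) = 2 × 3^2 × 7 × 19 × 29 = 69426.
Smallest N > 82 is LCM + 82 = 69426 + 82 = 69508.

69508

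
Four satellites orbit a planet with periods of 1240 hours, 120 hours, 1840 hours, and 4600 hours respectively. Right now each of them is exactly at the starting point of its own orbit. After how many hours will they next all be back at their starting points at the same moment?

They coincide at every common multiple of the periods; the first is the LCM.
1240 = 2^3 × 5 × 31
120 = 2^3 × 3 × 5
1840 = 2^4 × 5 × 23
4600 = 2^3 × 5^2 × 23
LCM(1240, 120, 1840, 4600) = 2^4 × 3 × 5^2 × 23 × 31 = 855600.

855600 hours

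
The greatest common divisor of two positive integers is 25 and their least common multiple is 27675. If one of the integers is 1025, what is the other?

For two integers, gcd × lcm = product, so the other is (25 × 27675) / 1025 = 691875 / 1025 = 675.

675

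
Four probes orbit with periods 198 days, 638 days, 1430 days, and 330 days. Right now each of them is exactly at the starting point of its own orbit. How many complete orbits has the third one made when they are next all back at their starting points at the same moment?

The first common completion time is the LCM of the periods.
198 = 2 × 3^2 × 11
638 = 2 × 11 × 29
1430 = 2 × 5 × 11 × 13
330 = 2 × 3 × 5 × 11
LCM(198, 638, 1430, 330) = 2 × 3^2 × 5 × 11 × 13 × 29 = 373230.
Orbits for period 1430: 373230 / 1430 = 261.

261 orbits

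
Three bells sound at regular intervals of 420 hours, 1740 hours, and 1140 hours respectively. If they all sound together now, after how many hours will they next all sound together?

231420 hours

They coincide at every common multiple of the periods; the first is the LCM.
420 = 2^2 × 3 × 5 × 7
1740 = 2^2 × 3 × 5 × 29
1140 = 2^2 × 3 × 5 × 19
LCM(420, 1740, 1140) = 2^2 × 3 × 5 × 7 × 19 × 29 = 231420.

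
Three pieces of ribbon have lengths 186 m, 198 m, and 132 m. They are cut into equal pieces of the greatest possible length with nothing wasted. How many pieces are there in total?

Piece length = gcd(186, 198, 132).
186 = 2 × 3 × 31
198 = 2 × 3^2 × 11
132 = 2^2 × 3 × 11
gcd(186, 198, 132) = 2 × 3 = 6.
Total pieces = 186/6 + 198/6 + 132/6 = 31 + 33 + 22 = 86.

86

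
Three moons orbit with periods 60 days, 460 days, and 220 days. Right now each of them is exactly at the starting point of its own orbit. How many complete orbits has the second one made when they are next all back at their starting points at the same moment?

All finish a whole number of cycles simultaneously at t = LCM of the periods.
60 = 2^2 × 3 × 5
460 = 2^2 × 5 × 23
220 = 2^2 × 5 × 11
LCM(60, 460, 220) = 2^2 × 3 × 5 × 11 × 23 = 15180.
Orbits for period 460: 15180 / 460 = 33.

33 orbits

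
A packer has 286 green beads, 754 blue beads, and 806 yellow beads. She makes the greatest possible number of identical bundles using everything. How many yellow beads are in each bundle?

31

Number of bundles = gcd(286, 754, 806).
286 = 2 × 11 × 13
754 = 2 × 13 × 29
806 = 2 × 13 × 31
gcd(286, 754, 806) = 2 × 13 = 26.
yellow beads per bundle = 806 / 26 = 31.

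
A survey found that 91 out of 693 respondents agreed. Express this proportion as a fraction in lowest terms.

13/99

91 = 7 × 13
693 = 3^2 × 7 × 11
gcd(91, 693) = 7.
Divide numerator and denominator by 7: 91/693 = 13/99.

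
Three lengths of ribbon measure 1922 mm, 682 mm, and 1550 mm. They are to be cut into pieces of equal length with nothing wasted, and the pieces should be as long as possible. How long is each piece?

62 mm

Each piece length must divide every original length, so the longest possible is gcd(1922, 682, 1550).
1922 = 2 × 31^2
682 = 2 × 11 × 31
1550 = 2 × 5^2 × 31
gcd(1922, 682, 1550) = 2 × 31 = 62.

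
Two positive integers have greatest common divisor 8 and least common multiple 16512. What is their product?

132096

For any two positive integers, gcd × lcm = product = 8 × 16512 = 132096.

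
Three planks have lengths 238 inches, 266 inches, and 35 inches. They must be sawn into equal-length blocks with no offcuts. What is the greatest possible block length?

7 inches

This is the greatest common divisor of 238, 266, and 35.
238 = 2 × 7 × 17
266 = 2 × 7 × 19
35 = 5 × 7
gcd(238, 266, 35) = 7.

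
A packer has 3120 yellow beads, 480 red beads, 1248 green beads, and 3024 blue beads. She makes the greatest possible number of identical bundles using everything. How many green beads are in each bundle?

Number of bundles = gcd(3120, 480, 1248, 3024).
3120 = 2^4 × 3 × 5 × 13
480 = 2^5 × 3 × 5
1248 = 2^5 × 3 × 13
3024 = 2^4 × 3^3 × 7
gcd(3120, 480, 1248, 3024) = 2^4 × 3 = 48.
green beads per bundle = 1248 / 48 = 26.

26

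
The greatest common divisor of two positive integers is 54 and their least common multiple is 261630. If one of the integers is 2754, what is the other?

5130

For two integers, gcd × lcm = product, so the other is (54 × 261630) / 2754 = 14128020 / 2754 = 5130.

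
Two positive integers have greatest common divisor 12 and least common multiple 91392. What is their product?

For any two positive integers, gcd × lcm = product = 12 × 91392 = 1096704.

1096704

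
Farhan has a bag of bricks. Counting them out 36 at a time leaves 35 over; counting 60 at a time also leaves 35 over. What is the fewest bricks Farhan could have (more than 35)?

N − 35 must be a common multiple of 36 and 60.
36 = 2^2 × 3^2
60 = 2^2 × 3 × 5
LCM(36, 60) = 2^2 × 3^2 × 5 = 180.
Smallest N > 35 is LCM + 35 = 180 + 35 = 215.

215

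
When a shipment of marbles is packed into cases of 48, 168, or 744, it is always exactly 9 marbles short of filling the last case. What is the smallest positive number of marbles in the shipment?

Being 9 short of a full case of size k means N ≡ −9 (mod k), i.e. N + 9 is a multiple of each size.
48 = 2^4 × 3
168 = 2^3 × 3 × 7
744 = 2^3 × 3 × 31
LCM(48, 168, 744) = 2^4 × 3 × 7 × 31 = 10416.
Smallest positive N is 10416 − 9 = 10407.

10407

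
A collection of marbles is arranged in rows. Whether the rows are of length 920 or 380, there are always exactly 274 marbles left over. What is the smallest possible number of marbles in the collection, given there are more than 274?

17754

N − 274 must be a common multiple of 920 and 380.
920 = 2^3 × 5 × 23
380 = 2^2 × 5 × 19
LCM(920, 380) = 2^3 × 5 × 19 × 23 = 17480.
Smallest N > 274 is LCM + 274 = 17480 + 274 = 17754.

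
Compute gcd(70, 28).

14

70 = 2 × 5 × 7
28 = 2^2 × 7
gcd(70, 28) = 2 × 7 = 14.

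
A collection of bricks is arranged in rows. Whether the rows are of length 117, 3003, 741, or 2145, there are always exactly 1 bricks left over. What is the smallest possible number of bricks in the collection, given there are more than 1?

855856

N − 1 must be a common multiple of 117, 3003, 741, and 2145.
117 = 3^2 × 13
3003 = 3 × 7 × 11 × 13
741 = 3 × 13 × 19
2145 = 3 × 5 × 11 × 13
LCM(117, 3003, 741, 2145) = 3^2 × 5 × 7 × 11 × 13 × 19 = 855855.
Smallest N > 1 is LCM + 1 = 855855 + 1 = 855856.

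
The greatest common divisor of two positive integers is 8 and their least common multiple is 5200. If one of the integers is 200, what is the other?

For two integers, gcd × lcm = product, so the other is (8 × 5200) / 200 = 41600 / 200 = 208.

208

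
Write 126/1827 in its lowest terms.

2/29

126 = 2 × 3^2 × 7
1827 = 3^2 × 7 × 29
gcd(126, 1827) = 3^2 × 7 = 63.
Divide numerator and denominator by 63: 126/1827 = 2/29.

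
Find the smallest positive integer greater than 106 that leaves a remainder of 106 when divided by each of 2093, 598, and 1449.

N − 106 must be a common multiple of 2093, 598, and 1449.
2093 = 7 × 13 × 23
598 = 2 × 13 × 23
1449 = 3^2 × 7 × 23
LCM(2093, 598, 1449) = 2 × 3^2 × 7 × 13 × 23 = 37674.
Smallest N > 106 is LCM + 106 = 37674 + 106 = 37780.

37780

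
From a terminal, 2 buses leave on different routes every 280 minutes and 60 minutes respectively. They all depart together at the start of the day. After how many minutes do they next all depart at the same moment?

They coincide at every common multiple of the periods; the first is the LCM.
280 = 2^3 × 5 × 7
60 = 2^2 × 3 × 5
LCM(280, 60) = 2^3 × 3 × 5 × 7 = 840.

840 minutes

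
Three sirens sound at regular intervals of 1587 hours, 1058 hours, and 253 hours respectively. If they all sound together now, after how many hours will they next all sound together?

34914 hours

We need the least common multiple of the intervals.
1587 = 3 × 23^2
1058 = 2 × 23^2
253 = 11 × 23
LCM(1587, 1058, 253) = 2 × 3 × 11 × 23^2 = 34914.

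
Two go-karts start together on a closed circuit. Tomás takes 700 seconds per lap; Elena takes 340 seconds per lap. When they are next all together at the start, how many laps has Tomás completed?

They are all back at their starting positions together after one LCM of the periods.
700 = 2^2 × 5^2 × 7
340 = 2^2 × 5 × 17
LCM(700, 340) = 2^2 × 5^2 × 7 × 17 = 11900.
Laps for period 700: 11900 / 700 = 17.

17 laps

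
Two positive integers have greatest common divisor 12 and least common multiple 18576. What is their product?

For any two positive integers, gcd × lcm = product = 12 × 18576 = 222912.

222912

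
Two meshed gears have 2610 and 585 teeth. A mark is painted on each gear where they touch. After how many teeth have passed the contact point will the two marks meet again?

33930 teeth

The first simultaneous occurrence is after LCM of the individual periods.
2610 = 2 × 3^2 × 5 × 29
585 = 3^2 × 5 × 13
LCM(2610, 585) = 2 × 3^2 × 5 × 13 × 29 = 33930.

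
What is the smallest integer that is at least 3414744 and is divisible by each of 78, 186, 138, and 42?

3503682

The integer must be a common multiple of 78, 186, 138, and 42, so a multiple of their LCM.
78 = 2 × 3 × 13
186 = 2 × 3 × 31
138 = 2 × 3 × 23
42 = 2 × 3 × 7
LCM(78, 186, 138, 42) = 2 × 3 × 7 × 13 × 23 × 31 = 389298.
Smallest multiple of 389298 that is ≥ 3414744: ⌈3414744/389298⌉ × 389298 = 9 × 389298 = 3503682.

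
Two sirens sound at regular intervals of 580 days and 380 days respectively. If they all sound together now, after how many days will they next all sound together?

We need the least common multiple of the intervals.
580 = 2^2 × 5 × 29
380 = 2^2 × 5 × 19
LCM(580, 380) = 2^2 × 5 × 19 × 29 = 11020.

11020 days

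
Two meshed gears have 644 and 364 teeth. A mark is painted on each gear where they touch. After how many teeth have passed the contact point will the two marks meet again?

8372 teeth

The first simultaneous occurrence is after LCM of the individual periods.
644 = 2^2 × 7 × 23
364 = 2^2 × 7 × 13
LCM(644, 364) = 2^2 × 7 × 13 × 23 = 8372.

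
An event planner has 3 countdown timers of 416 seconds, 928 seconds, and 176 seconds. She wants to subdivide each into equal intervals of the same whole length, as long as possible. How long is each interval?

16 seconds

The interval must divide each timer length; the longest such is the gcd.
416 = 2^5 × 13
928 = 2^5 × 29
176 = 2^4 × 11
gcd(416, 928, 176) = 2^4 = 16.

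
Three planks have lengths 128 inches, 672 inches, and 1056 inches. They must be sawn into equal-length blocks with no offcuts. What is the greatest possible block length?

This is the greatest common divisor of 128, 672, and 1056.
128 = 2^7
672 = 2^5 × 3 × 7
1056 = 2^5 × 3 × 11
gcd(128, 672, 1056) = 2^5 = 32.

32 inches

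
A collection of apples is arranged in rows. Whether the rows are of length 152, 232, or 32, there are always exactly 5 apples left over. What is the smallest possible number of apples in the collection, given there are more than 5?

17637

N − 5 must be a common multiple of 152, 232, and 32.
152 = 2^3 × 19
232 = 2^3 × 29
32 = 2^5
LCM(152, 232, 32) = 2^5 × 19 × 29 = 17632.
Smallest N > 5 is LCM + 5 = 17632 + 5 = 17637.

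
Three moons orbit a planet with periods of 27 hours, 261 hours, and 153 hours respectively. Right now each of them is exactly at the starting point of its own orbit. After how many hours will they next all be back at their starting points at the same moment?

13311 hours

The first simultaneous occurrence is after LCM of the individual periods.
27 = 3^3
261 = 3^2 × 29
153 = 3^2 × 17
LCM(27, 261, 153) = 3^3 × 17 × 29 = 13311.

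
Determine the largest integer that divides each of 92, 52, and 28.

4

92 = 2^2 × 23
52 = 2^2 × 13
28 = 2^2 × 7
gcd(92, 52, 28) = 2^2 = 4.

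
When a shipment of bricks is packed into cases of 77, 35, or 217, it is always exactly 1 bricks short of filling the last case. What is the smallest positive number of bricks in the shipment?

11934

Being 1 short of a full case of size k means N ≡ −1 (mod k), i.e. N + 1 is a multiple of each size.
77 = 7 × 11
35 = 5 × 7
217 = 7 × 31
LCM(77, 35, 217) = 5 × 7 × 11 × 31 = 11935.
Smallest positive N is 11935 − 1 = 11934.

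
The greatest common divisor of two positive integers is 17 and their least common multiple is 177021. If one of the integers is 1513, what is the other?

For two integers, gcd × lcm = product, so the other is (17 × 177021) / 1513 = 3009357 / 1513 = 1989.

1989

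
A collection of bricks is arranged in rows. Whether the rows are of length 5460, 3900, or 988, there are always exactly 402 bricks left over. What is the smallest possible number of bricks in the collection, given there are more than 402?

N − 402 must be a common multiple of 5460, 3900, and 988.
5460 = 2^2 × 3 × 5 × 7 × 13
3900 = 2^2 × 3 × 5^2 × 13
988 = 2^2 × 13 × 19
LCM(5460, 3900, 988) = 2^2 × 3 × 5^2 × 7 × 13 × 19 = 518700.
Smallest N > 402 is LCM + 402 = 518700 + 402 = 519102.

519102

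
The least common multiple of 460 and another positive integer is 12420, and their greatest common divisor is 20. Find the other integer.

gcd × lcm = product of the two integers, so the other integer is (20 × 12420) / 460 = 540.

540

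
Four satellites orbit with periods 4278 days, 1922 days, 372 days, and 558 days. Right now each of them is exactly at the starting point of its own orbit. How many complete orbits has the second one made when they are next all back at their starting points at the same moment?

414 orbits

They are all back at their starting positions together after one LCM of the periods.
4278 = 2 × 3 × 23 × 31
1922 = 2 × 31^2
372 = 2^2 × 3 × 31
558 = 2 × 3^2 × 31
LCM(4278, 1922, 372, 558) = 2^2 × 3^2 × 23 × 31^2 = 795708.
Orbits for period 1922: 795708 / 1922 = 414.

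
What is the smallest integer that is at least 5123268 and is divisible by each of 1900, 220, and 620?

The integer must be a common multiple of 1900, 220, and 620, so a multiple of their LCM.
1900 = 2^2 × 5^2 × 19
220 = 2^2 × 5 × 11
620 = 2^2 × 5 × 31
LCM(1900, 220, 620) = 2^2 × 5^2 × 11 × 19 × 31 = 647900.
Smallest multiple of 647900 that is ≥ 5123268: ⌈5123268/647900⌉ × 647900 = 8 × 647900 = 5183200.

5183200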